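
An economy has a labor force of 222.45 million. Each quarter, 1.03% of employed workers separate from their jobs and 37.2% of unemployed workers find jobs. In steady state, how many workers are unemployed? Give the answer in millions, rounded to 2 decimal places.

About 5.99 million are unemployed in steady state.

Steady-state unemployment rate u* = s/(s+f) = 1.03/(1.03+37.2) = 0.026942.
Unemployed = u* × labor force = 0.026942 × 222.45 ≈ 5.99 million.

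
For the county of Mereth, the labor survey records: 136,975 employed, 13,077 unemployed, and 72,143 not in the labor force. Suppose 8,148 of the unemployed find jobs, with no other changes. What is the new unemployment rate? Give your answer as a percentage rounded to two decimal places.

Initially, labor force = 136,975 + 13,077 = 150,052, so u = 13,077/150,052 = 8.71%.
After the change, unemployed falls and employed rises by 8,148; labor force unchanged → E = 145,123, U = 4,929, labor force = 150,052.
New unemployment rate = 4,929 / 150,052 = 3.28%.

New unemployment rate ≈ 3.28%.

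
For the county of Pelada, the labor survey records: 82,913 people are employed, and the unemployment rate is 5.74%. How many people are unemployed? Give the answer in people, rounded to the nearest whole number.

About 5,049 are unemployed.

Let U be the number unemployed. The labor force is E + U, and U/(E+U) = 0.0574.
So U = 0.0574 × 82,913 / (1 − 0.0574) = 4759.21 / 0.9426 ≈ 5,049.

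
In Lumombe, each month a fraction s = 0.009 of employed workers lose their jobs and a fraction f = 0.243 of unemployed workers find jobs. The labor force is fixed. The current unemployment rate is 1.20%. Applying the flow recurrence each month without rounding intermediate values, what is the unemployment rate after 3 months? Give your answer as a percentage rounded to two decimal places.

Unemployment rate after three months ≈ 2.58%.

With a fixed labor force, u_{t+1} = u_t + s·(1−u_t) − f·u_t = u_t·(1−s−f) + s.
Here 1−s−f = 0.748 and s = 0.009.
u_1 = 0.012000 × 0.748 + 0.009 = 0.017976.
u_2 = 0.017976 × 0.748 + 0.009 = 0.022446.
u_3 = 0.022446 × 0.748 + 0.009 = 0.025790.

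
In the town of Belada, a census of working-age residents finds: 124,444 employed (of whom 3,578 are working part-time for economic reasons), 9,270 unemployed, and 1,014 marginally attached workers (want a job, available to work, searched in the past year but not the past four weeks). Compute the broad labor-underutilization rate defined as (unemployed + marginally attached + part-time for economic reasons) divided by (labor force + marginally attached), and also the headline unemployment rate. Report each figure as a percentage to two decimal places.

Labor force = 124,444 + 9,270 = 133,714.
Numerator = 9,270 + 1,014 + 3,578 = 13,862.
Denominator = 133,714 + 1,014 = 134,728.
Broad rate = 13,862 / 134,728 = 10.29%.
Headline unemployment rate = 9,270 / 133,714 = 6.93%.

Broad underutilization rate ≈ 10.29%; headline unemployment rate ≈ 6.93%.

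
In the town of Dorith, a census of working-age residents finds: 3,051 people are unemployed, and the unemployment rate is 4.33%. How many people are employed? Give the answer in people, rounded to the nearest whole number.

Labor force = U / u = 3,051 / 0.0433 ≈ 70,462.
Employed = labor force − unemployed = 70,462 − 3,051 = 67,411.

About 67,411 are employed.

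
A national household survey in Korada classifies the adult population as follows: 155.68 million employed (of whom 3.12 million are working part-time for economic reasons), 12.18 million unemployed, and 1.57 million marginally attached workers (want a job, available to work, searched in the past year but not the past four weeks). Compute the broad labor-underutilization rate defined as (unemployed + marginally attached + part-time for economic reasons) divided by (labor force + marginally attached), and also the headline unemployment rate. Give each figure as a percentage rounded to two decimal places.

Broad underutilization rate ≈ 9.96%; headline unemployment rate ≈ 7.26%.

Labor force = 155.68 + 12.18 = 167.86 million.
Numerator = 12.18 + 1.57 + 3.12 = 16.87 million.
Denominator = 167.86 + 1.57 = 169.43 million.
Broad rate = 16.87 / 169.43 = 9.96%.
Headline unemployment rate = 12.18 / 167.86 = 7.26%.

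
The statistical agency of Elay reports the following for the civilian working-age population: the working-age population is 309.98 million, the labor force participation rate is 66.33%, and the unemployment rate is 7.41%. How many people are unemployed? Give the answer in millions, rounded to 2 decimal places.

Labor force = 0.6633 × 309.98 = 205.61 million.
Unemployed = 0.0741 × 205.61 ≈ 15.24 million.

About 15.24 million are unemployed.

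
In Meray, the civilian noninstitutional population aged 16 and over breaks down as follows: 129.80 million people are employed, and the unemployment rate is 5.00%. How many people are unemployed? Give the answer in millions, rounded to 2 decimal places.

About 6.83 million are unemployed.

Let U be the number unemployed. The labor force is E + U, and U/(E+U) = 0.0500.
So U = 0.0500 × 129.80 / (1 − 0.0500) = 6.4900 / 0.9500 ≈ 6.83 million.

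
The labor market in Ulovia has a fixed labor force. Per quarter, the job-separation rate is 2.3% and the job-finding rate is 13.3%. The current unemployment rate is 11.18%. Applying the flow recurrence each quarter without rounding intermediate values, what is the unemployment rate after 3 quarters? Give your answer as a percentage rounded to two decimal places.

Unemployment rate after three quarters ≈ 12.60%.

With a fixed labor force, u_{t+1} = u_t + s·(1−u_t) − f·u_t = u_t·(1−s−f) + s.
Here 1−s−f = 0.844 and s = 0.023.
u_1 = 0.111800 × 0.844 + 0.023 = 0.117359.
u_2 = 0.117359 × 0.844 + 0.023 = 0.122051.
u_3 = 0.122051 × 0.844 + 0.023 = 0.126011.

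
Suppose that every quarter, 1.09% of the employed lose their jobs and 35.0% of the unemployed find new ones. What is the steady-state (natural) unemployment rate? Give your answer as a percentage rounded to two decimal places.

At steady state the flows balance: s·E = f·U, so U/(E+U) = s/(s+f).
u* = 1.09 / (1.09 + 35.0) = 1.09 / 36.09 = 3.02%.

Steady-state unemployment rate ≈ 3.02%.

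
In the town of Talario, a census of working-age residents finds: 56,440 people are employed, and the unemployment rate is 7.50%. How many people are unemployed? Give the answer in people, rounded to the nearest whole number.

About 4,576 are unemployed.

Let U be the number unemployed. The labor force is E + U, and U/(E+U) = 0.0750.
So U = 0.0750 × 56,440 / (1 − 0.0750) = 4233.00 / 0.9250 ≈ 4,576.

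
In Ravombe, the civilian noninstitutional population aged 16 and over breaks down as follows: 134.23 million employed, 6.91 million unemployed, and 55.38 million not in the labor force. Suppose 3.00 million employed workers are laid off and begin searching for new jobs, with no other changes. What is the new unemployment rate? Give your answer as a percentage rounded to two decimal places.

Initially, labor force = 134.23 + 6.91 = 141.14 million, so u = 6.91/141.14 = 4.90%.
After the change, employed falls and unemployed rises by 3.00; labor force unchanged → E = 131.23, U = 9.91, labor force = 141.14 million.
New unemployment rate = 9.91 / 141.14 = 7.02%.

New unemployment rate ≈ 7.02%.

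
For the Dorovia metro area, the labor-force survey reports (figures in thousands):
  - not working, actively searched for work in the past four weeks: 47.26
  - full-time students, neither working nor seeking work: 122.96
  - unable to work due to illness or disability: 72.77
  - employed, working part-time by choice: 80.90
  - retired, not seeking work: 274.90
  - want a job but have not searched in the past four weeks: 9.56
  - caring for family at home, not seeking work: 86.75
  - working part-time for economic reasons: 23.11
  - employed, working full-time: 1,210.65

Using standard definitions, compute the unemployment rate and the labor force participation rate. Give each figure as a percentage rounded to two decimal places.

Unemployment rate ≈ 3.47%; labor force participation rate ≈ 70.61%.

Employed = 80.90 + 23.11 + 1,210.65 = 1,314.66 thousand (anyone who worked, including part-time for economic reasons, counts as employed).
Unemployed = 47.26 thousand.
Labor force = 1,314.66 + 47.26 = 1,361.92 thousand.
Not in labor force = 122.96 + 72.77 + 274.90 + 9.56 + 86.75 = 566.94 thousand (those not working and not actively searching are outside the labor force — including those who want a job but have given up searching).
Civilian working-age population = 1,361.92 + 566.94 = 1,928.86 thousand.
Unemployment rate = 47.26 / 1,361.92 = 3.47%.
Labor force participation rate = 1,361.92 / 1,928.86 = 70.61%.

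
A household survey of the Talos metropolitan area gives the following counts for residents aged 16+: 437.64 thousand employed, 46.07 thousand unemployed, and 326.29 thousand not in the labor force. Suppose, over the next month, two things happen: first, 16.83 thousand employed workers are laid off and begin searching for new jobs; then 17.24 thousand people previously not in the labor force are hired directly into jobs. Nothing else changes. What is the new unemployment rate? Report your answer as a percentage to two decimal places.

Initially, labor force = 437.64 + 46.07 = 483.71 thousand, so u = 46.07/483.71 = 9.52%.
After the first change, employed falls and unemployed rises by 16.83; labor force unchanged → E = 420.81, U = 62.90, labor force = 483.71 thousand.
After the second change, employed and labor force both rise by 17.24; unemployed unchanged → E = 438.05, U = 62.90, labor force = 500.95 thousand.
New unemployment rate = 62.90 / 500.95 = 12.56%.

New unemployment rate ≈ 12.56%.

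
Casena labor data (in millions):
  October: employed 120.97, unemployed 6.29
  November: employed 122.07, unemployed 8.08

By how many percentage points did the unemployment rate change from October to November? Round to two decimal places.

October: labor force = 120.97 + 6.29 = 127.26; u = 6.29/127.26 = 4.94%.
November: labor force = 122.07 + 8.08 = 130.15; u = 8.08/130.15 = 6.21%.
Change = 6.21% − 4.94% = +1.27 pp.

The unemployment rate changed by +1.27 percentage points.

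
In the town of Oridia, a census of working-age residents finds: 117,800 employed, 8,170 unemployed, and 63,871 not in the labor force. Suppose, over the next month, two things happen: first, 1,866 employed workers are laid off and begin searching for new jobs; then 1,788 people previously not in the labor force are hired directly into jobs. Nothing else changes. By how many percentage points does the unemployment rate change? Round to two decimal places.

Initially, labor force = 117,800 + 8,170 = 125,970, so u = 8,170/125,970 = 6.49%.
After the first change, employed falls and unemployed rises by 1,866; labor force unchanged → E = 115,934, U = 10,036, labor force = 125,970.
After the second change, employed and labor force both rise by 1,788; unemployed unchanged → E = 117,722, U = 10,036, labor force = 127,758.
New unemployment rate = 10,036 / 127,758 = 7.86%.
Change = 7.86% − 6.49% = +1.37 percentage points.

The unemployment rate changes by +1.37 percentage points.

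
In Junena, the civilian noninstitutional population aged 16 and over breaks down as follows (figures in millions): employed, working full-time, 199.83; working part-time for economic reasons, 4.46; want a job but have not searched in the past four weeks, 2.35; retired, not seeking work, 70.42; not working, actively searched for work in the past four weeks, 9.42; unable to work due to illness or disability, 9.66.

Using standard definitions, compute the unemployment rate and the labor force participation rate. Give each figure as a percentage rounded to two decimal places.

Unemployment rate ≈ 4.41%; labor force participation rate ≈ 72.17%.

Employed = 199.83 + 4.46 = 204.29 million (anyone who worked, including part-time for economic reasons, counts as employed).
Unemployed = 9.42 million.
Labor force = 204.29 + 9.42 = 213.71 million.
Not in labor force = 2.35 + 70.42 + 9.66 = 82.43 million (those not working and not actively searching are outside the labor force — including those who want a job but have given up searching).
Civilian working-age population = 213.71 + 82.43 = 296.14 million.
Unemployment rate = 9.42 / 213.71 = 4.41%.
Labor force participation rate = 213.71 / 296.14 = 72.17%.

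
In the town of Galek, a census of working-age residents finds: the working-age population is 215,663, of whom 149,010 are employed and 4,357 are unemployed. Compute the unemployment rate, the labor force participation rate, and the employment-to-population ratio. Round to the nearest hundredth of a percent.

Unemployment rate ≈ 2.84%; labor force participation rate ≈ 71.11%; employment-population ratio ≈ 69.09%.

Labor force = employed + unemployed = 149,010 + 4,357 = 153,367.
Unemployment rate = 4,357 / 153,367 = 2.84%.
Labor force participation rate = 153,367 / 215,663 = 71.11%.
Employment-population ratio = 149,010 / 215,663 = 69.09%.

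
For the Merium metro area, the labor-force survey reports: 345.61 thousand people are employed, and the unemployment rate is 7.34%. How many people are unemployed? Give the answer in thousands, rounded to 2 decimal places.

Let U be the number unemployed. The labor force is E + U, and U/(E+U) = 0.0734.
So U = 0.0734 × 345.61 / (1 − 0.0734) = 25.3678 / 0.9266 ≈ 27.38 thousand.

About 27.38 thousand are unemployed.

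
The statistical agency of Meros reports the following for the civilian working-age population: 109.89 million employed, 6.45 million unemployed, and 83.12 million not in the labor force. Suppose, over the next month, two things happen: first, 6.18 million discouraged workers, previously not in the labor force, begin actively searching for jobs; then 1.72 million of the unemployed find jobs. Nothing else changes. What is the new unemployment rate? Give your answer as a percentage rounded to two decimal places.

New unemployment rate ≈ 8.90%.

Initially, labor force = 109.89 + 6.45 = 116.34 million, so u = 6.45/116.34 = 5.54%.
After the first change, unemployed and labor force both rise by 6.18 → E = 109.89, U = 12.63, labor force = 122.52 million.
After the second change, unemployed falls and employed rises by 1.72; labor force unchanged → E = 111.61, U = 10.91, labor force = 122.52 million.
New unemployment rate = 10.91 / 122.52 = 8.90%.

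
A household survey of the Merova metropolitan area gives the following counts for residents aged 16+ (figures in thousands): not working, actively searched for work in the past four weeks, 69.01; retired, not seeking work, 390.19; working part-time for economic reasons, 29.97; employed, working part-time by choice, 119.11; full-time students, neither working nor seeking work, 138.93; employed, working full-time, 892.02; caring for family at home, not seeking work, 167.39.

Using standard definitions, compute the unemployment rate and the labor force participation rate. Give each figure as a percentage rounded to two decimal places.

Employed = 29.97 + 119.11 + 892.02 = 1,041.10 thousand (anyone who worked, including part-time for economic reasons, counts as employed).
Unemployed = 69.01 thousand.
Labor force = 1,041.10 + 69.01 = 1,110.11 thousand.
Not in labor force = 390.19 + 138.93 + 167.39 = 696.51 thousand (those not working and not actively searching are outside the labor force).
Civilian working-age population = 1,110.11 + 696.51 = 1,806.62 thousand.
Unemployment rate = 69.01 / 1,110.11 = 6.22%.
Labor force participation rate = 1,110.11 / 1,806.62 = 61.45%.

Unemployment rate ≈ 6.22%; labor force participation rate ≈ 61.45%.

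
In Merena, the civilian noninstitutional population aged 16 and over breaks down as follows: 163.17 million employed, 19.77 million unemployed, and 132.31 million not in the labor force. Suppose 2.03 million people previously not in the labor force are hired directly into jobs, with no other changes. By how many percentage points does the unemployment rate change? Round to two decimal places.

The unemployment rate changes by −0.12 percentage points.

Initially, labor force = 163.17 + 19.77 = 182.94 million, so u = 19.77/182.94 = 10.81%.
After the change, employed and labor force both rise by 2.03; unemployed unchanged → E = 165.20, U = 19.77, labor force = 184.97 million.
New unemployment rate = 19.77 / 184.97 = 10.69%.
Change = 10.69% − 10.81% = −0.12 percentage points.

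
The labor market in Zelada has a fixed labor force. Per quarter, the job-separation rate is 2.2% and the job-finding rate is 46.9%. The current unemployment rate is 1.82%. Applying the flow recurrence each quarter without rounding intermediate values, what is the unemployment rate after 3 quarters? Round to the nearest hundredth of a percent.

With a fixed labor force, u_{t+1} = u_t + s·(1−u_t) − f·u_t = u_t·(1−s−f) + s.
Here 1−s−f = 0.509 and s = 0.022.
u_1 = 0.018200 × 0.509 + 0.022 = 0.031264.
u_2 = 0.031264 × 0.509 + 0.022 = 0.037913.
u_3 = 0.037913 × 0.509 + 0.022 = 0.041298.

Unemployment rate after three quarters ≈ 4.13%.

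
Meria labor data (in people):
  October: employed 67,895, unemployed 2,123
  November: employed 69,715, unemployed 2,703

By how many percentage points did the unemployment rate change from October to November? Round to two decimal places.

The unemployment rate changed by +0.70 percentage points.

October: labor force = 67,895 + 2,123 = 70,018; u = 2,123/70,018 = 3.03%.
November: labor force = 69,715 + 2,703 = 72,418; u = 2,703/72,418 = 3.73%.
Change = 3.73% − 3.03% = +0.70 pp.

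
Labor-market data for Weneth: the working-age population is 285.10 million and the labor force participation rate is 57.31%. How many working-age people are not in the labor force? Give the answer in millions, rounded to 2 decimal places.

About 121.71 million are not in the labor force.

Share not in the labor force = 1 − 0.5731 = 0.4269.
Not in labor force = 0.4269 × 285.10 ≈ 121.71 million.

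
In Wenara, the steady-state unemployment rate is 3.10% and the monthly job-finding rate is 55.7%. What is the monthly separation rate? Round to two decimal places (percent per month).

From u* = s/(s+f): s = u·f/(1−u).
s = 0.0310 × 55.7 / (1 − 0.0310) = 1.7267 / 0.9690 ≈ 1.78% per month.

Separation rate ≈ 1.78% per month.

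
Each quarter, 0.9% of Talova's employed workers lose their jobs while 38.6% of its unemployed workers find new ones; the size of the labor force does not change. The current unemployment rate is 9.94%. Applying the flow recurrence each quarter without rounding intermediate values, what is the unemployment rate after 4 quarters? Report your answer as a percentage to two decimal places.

With a fixed labor force, u_{t+1} = u_t + s·(1−u_t) − f·u_t = u_t·(1−s−f) + s.
Here 1−s−f = 0.605 and s = 0.009.
u_1 = 0.099400 × 0.605 + 0.009 = 0.069137.
u_2 = 0.069137 × 0.605 + 0.009 = 0.050828.
u_3 = 0.050828 × 0.605 + 0.009 = 0.039751.
u_4 = 0.039751 × 0.605 + 0.009 = 0.033049.

Unemployment rate after four quarters ≈ 3.30%.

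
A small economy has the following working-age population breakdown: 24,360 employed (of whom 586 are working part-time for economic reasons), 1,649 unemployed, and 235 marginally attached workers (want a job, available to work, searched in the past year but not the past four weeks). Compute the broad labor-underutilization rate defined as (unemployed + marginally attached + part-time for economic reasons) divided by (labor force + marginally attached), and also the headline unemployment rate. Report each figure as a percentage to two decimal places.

Broad underutilization rate ≈ 9.41%; headline unemployment rate ≈ 6.34%.

Labor force = 24,360 + 1,649 = 26,009.
Numerator = 1,649 + 235 + 586 = 2,470.
Denominator = 26,009 + 235 = 26,244.
Broad rate = 2,470 / 26,244 = 9.41%.
Headline unemployment rate = 1,649 / 26,009 = 6.34%.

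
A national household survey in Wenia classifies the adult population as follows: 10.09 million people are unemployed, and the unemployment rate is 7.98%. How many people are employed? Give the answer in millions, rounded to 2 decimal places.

Labor force = U / u = 10.09 / 0.0798 ≈ 126.44 million.
Employed = labor force − unemployed = 126.44 − 10.09 = 116.35 million.

About 116.35 million are employed.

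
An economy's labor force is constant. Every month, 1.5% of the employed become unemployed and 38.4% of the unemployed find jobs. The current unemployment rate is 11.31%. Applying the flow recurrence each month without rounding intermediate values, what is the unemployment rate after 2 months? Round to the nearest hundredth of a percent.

Unemployment rate after two months ≈ 6.49%.

With a fixed labor force, u_{t+1} = u_t + s·(1−u_t) − f·u_t = u_t·(1−s−f) + s.
Here 1−s−f = 0.601 and s = 0.015.
u_1 = 0.113100 × 0.601 + 0.015 = 0.082973.
u_2 = 0.082973 × 0.601 + 0.015 = 0.064867.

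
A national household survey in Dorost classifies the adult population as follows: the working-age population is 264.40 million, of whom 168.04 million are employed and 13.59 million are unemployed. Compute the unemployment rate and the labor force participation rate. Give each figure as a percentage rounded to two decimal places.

Labor force = employed + unemployed = 168.04 + 13.59 = 181.63 million.
Unemployment rate = 13.59 / 181.63 = 7.48%.
Labor force participation rate = 181.63 / 264.40 = 68.70%.

Unemployment rate ≈ 7.48%; labor force participation rate ≈ 68.70%.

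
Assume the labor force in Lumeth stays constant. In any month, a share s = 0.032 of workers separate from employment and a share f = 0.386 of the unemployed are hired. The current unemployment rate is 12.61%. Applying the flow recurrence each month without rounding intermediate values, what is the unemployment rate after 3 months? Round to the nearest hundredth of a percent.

Unemployment rate after three months ≈ 8.63%.

With a fixed labor force, u_{t+1} = u_t + s·(1−u_t) − f·u_t = u_t·(1−s−f) + s.
Here 1−s−f = 0.582 and s = 0.032.
u_1 = 0.126100 × 0.582 + 0.032 = 0.105390.
u_2 = 0.105390 × 0.582 + 0.032 = 0.093337.
u_3 = 0.093337 × 0.582 + 0.032 = 0.086322.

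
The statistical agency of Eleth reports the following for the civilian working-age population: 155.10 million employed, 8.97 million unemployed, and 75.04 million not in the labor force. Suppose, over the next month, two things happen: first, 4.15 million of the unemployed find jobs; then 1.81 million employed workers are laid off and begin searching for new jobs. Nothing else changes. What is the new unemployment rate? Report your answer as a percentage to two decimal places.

New unemployment rate ≈ 4.04%.

Initially, labor force = 155.10 + 8.97 = 164.07 million, so u = 8.97/164.07 = 5.47%.
After the first change, unemployed falls and employed rises by 4.15; labor force unchanged → E = 159.25, U = 4.82, labor force = 164.07 million.
After the second change, employed falls and unemployed rises by 1.81; labor force unchanged → E = 157.44, U = 6.63, labor force = 164.07 million.
New unemployment rate = 6.63 / 164.07 = 4.04%.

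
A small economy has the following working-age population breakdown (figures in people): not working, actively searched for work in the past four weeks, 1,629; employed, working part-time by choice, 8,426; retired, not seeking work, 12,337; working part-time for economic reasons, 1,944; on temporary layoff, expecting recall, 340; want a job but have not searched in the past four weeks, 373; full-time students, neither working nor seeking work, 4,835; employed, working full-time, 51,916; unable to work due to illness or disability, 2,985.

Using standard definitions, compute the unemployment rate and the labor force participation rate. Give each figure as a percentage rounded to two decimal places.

Unemployment rate ≈ 3.06%; labor force participation rate ≈ 75.79%.

Employed = 8,426 + 1,944 + 51,916 = 62,286 (anyone who worked, including part-time for economic reasons, counts as employed).
Unemployed = 1,629 + 340 = 1,969 (jobless and actively searching, or on temporary layoff).
Labor force = 62,286 + 1,969 = 64,255.
Not in labor force = 12,337 + 373 + 4,835 + 2,985 = 20,530 (those not working and not actively searching are outside the labor force — including those who want a job but have given up searching).
Civilian working-age population = 64,255 + 20,530 = 84,785.
Unemployment rate = 1,969 / 64,255 = 3.06%.
Labor force participation rate = 64,255 / 84,785 = 75.79%.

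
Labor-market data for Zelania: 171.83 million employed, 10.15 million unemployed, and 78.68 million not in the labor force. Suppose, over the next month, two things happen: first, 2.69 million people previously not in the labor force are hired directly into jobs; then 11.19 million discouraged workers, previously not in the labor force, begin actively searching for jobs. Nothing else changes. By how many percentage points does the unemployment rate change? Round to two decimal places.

The unemployment rate changes by +5.32 percentage points.

Initially, labor force = 171.83 + 10.15 = 181.98 million, so u = 10.15/181.98 = 5.58%.
After the first change, employed and labor force both rise by 2.69; unemployed unchanged → E = 174.52, U = 10.15, labor force = 184.67 million.
After the second change, unemployed and labor force both rise by 11.19 → E = 174.52, U = 21.34, labor force = 195.86 million.
New unemployment rate = 21.34 / 195.86 = 10.90%.
Change = 10.90% − 5.58% = +5.32 percentage points.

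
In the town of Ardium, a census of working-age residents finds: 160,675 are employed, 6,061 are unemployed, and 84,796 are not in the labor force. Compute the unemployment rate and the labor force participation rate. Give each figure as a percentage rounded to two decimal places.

Labor force = employed + unemployed = 160,675 + 6,061 = 166,736.
Working-age population = 166,736 + 84,796 = 251,532.
Unemployment rate = 6,061 / 166,736 = 3.64%.
Labor force participation rate = 166,736 / 251,532 = 66.29%.

Unemployment rate ≈ 3.64%; labor force participation rate ≈ 66.29%.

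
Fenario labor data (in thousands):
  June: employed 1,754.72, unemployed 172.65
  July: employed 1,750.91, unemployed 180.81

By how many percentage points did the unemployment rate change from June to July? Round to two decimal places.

June: labor force = 1,754.72 + 172.65 = 1,927.37; u = 172.65/1,927.37 = 8.96%.
July: labor force = 1,750.91 + 180.81 = 1,931.72; u = 180.81/1,931.72 = 9.36%.
Change = 9.36% − 8.96% = +0.40 pp.

The unemployment rate changed by +0.40 percentage points.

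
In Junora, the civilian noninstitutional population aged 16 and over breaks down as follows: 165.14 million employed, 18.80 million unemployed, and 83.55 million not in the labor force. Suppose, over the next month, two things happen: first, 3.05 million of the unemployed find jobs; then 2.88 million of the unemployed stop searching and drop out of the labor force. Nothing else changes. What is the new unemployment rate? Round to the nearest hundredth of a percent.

Initially, labor force = 165.14 + 18.80 = 183.94 million, so u = 18.80/183.94 = 10.22%.
After the first change, unemployed falls and employed rises by 3.05; labor force unchanged → E = 168.19, U = 15.75, labor force = 183.94 million.
After the second change, unemployed and labor force both fall by 2.88 → E = 168.19, U = 12.87, labor force = 181.06 million.
New unemployment rate = 12.87 / 181.06 = 7.11%.

New unemployment rate ≈ 7.11%.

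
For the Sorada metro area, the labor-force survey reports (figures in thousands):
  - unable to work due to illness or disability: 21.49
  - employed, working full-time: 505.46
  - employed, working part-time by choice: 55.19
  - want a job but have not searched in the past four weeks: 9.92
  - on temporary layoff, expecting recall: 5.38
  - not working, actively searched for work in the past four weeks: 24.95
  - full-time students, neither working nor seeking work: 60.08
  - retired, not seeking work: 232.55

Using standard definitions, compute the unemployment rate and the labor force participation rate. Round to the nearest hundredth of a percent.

Employed = 505.46 + 55.19 = 560.65 thousand.
Unemployed = 5.38 + 24.95 = 30.33 thousand (jobless and actively searching, or on temporary layoff).
Labor force = 560.65 + 30.33 = 590.98 thousand.
Not in labor force = 21.49 + 9.92 + 60.08 + 232.55 = 324.04 thousand (those not working and not actively searching are outside the labor force — including those who want a job but have given up searching).
Civilian working-age population = 590.98 + 324.04 = 915.02 thousand.
Unemployment rate = 30.33 / 590.98 = 5.13%.
Labor force participation rate = 590.98 / 915.02 = 64.59%.

Unemployment rate ≈ 5.13%; labor force participation rate ≈ 64.59%.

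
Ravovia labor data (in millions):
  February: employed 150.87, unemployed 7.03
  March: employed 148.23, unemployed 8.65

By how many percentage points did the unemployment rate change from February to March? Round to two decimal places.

The unemployment rate changed by +1.06 percentage points.

February: labor force = 150.87 + 7.03 = 157.90; u = 7.03/157.90 = 4.45%.
March: labor force = 148.23 + 8.65 = 156.88; u = 8.65/156.88 = 5.51%.
Change = 5.51% − 4.45% = +1.06 pp.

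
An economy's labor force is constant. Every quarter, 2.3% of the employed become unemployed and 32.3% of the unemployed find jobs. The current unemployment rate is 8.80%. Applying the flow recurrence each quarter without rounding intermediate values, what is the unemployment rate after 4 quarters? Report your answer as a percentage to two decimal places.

With a fixed labor force, u_{t+1} = u_t + s·(1−u_t) − f·u_t = u_t·(1−s−f) + s.
Here 1−s−f = 0.654 and s = 0.023.
u_1 = 0.088000 × 0.654 + 0.023 = 0.080552.
u_2 = 0.080552 × 0.654 + 0.023 = 0.075681.
u_3 = 0.075681 × 0.654 + 0.023 = 0.072495.
u_4 = 0.072495 × 0.654 + 0.023 = 0.070412.

Unemployment rate after four quarters ≈ 7.04%.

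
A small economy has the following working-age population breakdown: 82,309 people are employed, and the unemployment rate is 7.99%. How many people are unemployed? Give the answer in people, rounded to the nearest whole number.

Let U be the number unemployed. The labor force is E + U, and U/(E+U) = 0.0799.
So U = 0.0799 × 82,309 / (1 − 0.0799) = 6576.49 / 0.9201 ≈ 7,148.

About 7,148 are unemployed.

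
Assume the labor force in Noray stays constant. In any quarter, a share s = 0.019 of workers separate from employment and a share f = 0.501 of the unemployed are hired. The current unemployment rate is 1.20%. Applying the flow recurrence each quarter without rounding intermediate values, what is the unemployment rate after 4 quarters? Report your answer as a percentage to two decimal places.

Unemployment rate after four quarters ≈ 3.52%.

With a fixed labor force, u_{t+1} = u_t + s·(1−u_t) − f·u_t = u_t·(1−s−f) + s.
Here 1−s−f = 0.480 and s = 0.019.
u_1 = 0.012000 × 0.480 + 0.019 = 0.024760.
u_2 = 0.024760 × 0.480 + 0.019 = 0.030885.
u_3 = 0.030885 × 0.480 + 0.019 = 0.033825.
u_4 = 0.033825 × 0.480 + 0.019 = 0.035236.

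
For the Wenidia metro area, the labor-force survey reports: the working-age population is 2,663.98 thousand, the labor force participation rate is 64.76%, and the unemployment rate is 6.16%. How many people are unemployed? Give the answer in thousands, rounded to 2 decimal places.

About 106.27 thousand are unemployed.

Labor force = 0.6476 × 2,663.98 = 1,725.19 thousand.
Unemployed = 0.0616 × 1,725.19 ≈ 106.27 thousand.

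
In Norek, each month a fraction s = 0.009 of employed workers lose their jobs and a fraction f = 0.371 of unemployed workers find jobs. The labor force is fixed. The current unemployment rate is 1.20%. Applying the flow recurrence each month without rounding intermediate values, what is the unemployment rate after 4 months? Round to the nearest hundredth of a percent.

With a fixed labor force, u_{t+1} = u_t + s·(1−u_t) − f·u_t = u_t·(1−s−f) + s.
Here 1−s−f = 0.620 and s = 0.009.
u_1 = 0.012000 × 0.620 + 0.009 = 0.016440.
u_2 = 0.016440 × 0.620 + 0.009 = 0.019193.
u_3 = 0.019193 × 0.620 + 0.009 = 0.020900.
u_4 = 0.020900 × 0.620 + 0.009 = 0.021958.

Unemployment rate after four months ≈ 2.20%.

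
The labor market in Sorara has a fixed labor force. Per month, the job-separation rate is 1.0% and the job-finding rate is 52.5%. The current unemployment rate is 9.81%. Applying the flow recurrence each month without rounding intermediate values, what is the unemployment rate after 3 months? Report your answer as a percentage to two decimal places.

Unemployment rate after three months ≈ 2.67%.

With a fixed labor force, u_{t+1} = u_t + s·(1−u_t) − f·u_t = u_t·(1−s−f) + s.
Here 1−s−f = 0.465 and s = 0.010.
u_1 = 0.098100 × 0.465 + 0.010 = 0.055617.
u_2 = 0.055617 × 0.465 + 0.010 = 0.035862.
u_3 = 0.035862 × 0.465 + 0.010 = 0.026676.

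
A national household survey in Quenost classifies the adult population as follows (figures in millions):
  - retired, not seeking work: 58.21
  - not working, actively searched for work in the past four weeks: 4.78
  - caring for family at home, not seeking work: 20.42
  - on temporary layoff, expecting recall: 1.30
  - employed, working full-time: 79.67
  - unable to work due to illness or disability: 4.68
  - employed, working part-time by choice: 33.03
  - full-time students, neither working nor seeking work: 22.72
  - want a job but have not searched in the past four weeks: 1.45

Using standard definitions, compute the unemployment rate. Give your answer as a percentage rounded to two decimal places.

Unemployment rate ≈ 5.12%.

Employed = 79.67 + 33.03 = 112.70 million.
Unemployed = 4.78 + 1.30 = 6.08 million (jobless and actively searching, or on temporary layoff).
Labor force = 112.70 + 6.08 = 118.78 million.
Unemployment rate = 6.08 / 118.78 = 5.12%.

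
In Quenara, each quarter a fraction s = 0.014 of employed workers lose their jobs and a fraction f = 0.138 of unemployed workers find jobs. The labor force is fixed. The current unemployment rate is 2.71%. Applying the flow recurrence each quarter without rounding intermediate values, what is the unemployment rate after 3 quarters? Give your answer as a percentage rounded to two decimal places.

Unemployment rate after three quarters ≈ 5.25%.

With a fixed labor force, u_{t+1} = u_t + s·(1−u_t) − f·u_t = u_t·(1−s−f) + s.
Here 1−s−f = 0.848 and s = 0.014.
u_1 = 0.027100 × 0.848 + 0.014 = 0.036981.
u_2 = 0.036981 × 0.848 + 0.014 = 0.045360.
u_3 = 0.045360 × 0.848 + 0.014 = 0.052465.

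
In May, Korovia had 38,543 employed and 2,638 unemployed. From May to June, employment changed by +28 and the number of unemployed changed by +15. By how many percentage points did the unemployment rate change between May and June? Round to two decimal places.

The unemployment rate changed by +0.03 percentage points.

May: labor force = 38,543 + 2,638 = 41,181; u = 2,638/41,181 = 6.41%.
June: labor force = 38,571 + 2,653 = 41,224; u = 2,653/41,224 = 6.44%.
Change = 6.44% − 6.41% = +0.03 pp.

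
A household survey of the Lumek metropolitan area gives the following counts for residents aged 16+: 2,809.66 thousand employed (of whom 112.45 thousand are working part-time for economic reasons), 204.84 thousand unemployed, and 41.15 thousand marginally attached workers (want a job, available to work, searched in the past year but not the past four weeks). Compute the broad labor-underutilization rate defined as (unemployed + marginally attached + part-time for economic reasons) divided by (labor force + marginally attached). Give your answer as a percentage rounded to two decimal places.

Labor force = 2,809.66 + 204.84 = 3,014.50 thousand.
Numerator = 204.84 + 41.15 + 112.45 = 358.44 thousand.
Denominator = 3,014.50 + 41.15 = 3,055.65 thousand.
Broad rate = 358.44 / 3,055.65 = 11.73%.

Broad underutilization rate ≈ 11.73%.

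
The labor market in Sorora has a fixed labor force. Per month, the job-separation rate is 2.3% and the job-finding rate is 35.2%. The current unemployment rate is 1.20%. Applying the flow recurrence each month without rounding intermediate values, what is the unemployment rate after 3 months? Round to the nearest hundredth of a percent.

Unemployment rate after three months ≈ 4.93%.

With a fixed labor force, u_{t+1} = u_t + s·(1−u_t) − f·u_t = u_t·(1−s−f) + s.
Here 1−s−f = 0.625 and s = 0.023.
u_1 = 0.012000 × 0.625 + 0.023 = 0.030500.
u_2 = 0.030500 × 0.625 + 0.023 = 0.042063.
u_3 = 0.042063 × 0.625 + 0.023 = 0.049289.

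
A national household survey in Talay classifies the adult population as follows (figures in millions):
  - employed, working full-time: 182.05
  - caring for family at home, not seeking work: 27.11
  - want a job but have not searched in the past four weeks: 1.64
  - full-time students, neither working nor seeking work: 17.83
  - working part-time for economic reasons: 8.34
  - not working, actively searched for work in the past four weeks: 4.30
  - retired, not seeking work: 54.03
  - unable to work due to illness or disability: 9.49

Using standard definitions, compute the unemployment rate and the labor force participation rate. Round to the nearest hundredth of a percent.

Employed = 182.05 + 8.34 = 190.39 million (anyone who worked, including part-time for economic reasons, counts as employed).
Unemployed = 4.30 million.
Labor force = 190.39 + 4.30 = 194.69 million.
Not in labor force = 27.11 + 1.64 + 17.83 + 54.03 + 9.49 = 110.10 million (those not working and not actively searching are outside the labor force — including those who want a job but have given up searching).
Civilian working-age population = 194.69 + 110.10 = 304.79 million.
Unemployment rate = 4.30 / 194.69 = 2.21%.
Labor force participation rate = 194.69 / 304.79 = 63.88%.

Unemployment rate ≈ 2.21%; labor force participation rate ≈ 63.88%.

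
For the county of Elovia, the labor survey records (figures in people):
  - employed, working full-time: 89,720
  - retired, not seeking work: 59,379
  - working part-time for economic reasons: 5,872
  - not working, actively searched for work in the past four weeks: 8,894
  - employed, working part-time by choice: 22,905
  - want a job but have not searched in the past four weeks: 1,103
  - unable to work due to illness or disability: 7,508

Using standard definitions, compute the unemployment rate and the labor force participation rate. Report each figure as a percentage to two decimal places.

Unemployment rate ≈ 6.98%; labor force participation rate ≈ 65.20%.

Employed = 89,720 + 5,872 + 22,905 = 118,497 (anyone who worked, including part-time for economic reasons, counts as employed).
Unemployed = 8,894.
Labor force = 118,497 + 8,894 = 127,391.
Not in labor force = 59,379 + 1,103 + 7,508 = 67,990 (those not working and not actively searching are outside the labor force — including those who want a job but have given up searching).
Civilian working-age population = 127,391 + 67,990 = 195,381.
Unemployment rate = 8,894 / 127,391 = 6.98%.
Labor force participation rate = 127,391 / 195,381 = 65.20%.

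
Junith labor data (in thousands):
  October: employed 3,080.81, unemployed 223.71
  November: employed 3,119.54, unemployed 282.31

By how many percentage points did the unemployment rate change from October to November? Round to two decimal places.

The unemployment rate changed by +1.53 percentage points.

October: labor force = 3,080.81 + 223.71 = 3,304.52; u = 223.71/3,304.52 = 6.77%.
November: labor force = 3,119.54 + 282.31 = 3,401.85; u = 282.31/3,401.85 = 8.30%.
Change = 8.30% − 6.77% = +1.53 pp.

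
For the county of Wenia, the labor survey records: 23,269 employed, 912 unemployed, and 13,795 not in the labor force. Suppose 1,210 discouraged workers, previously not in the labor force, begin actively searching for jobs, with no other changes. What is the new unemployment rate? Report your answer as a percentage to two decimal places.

New unemployment rate ≈ 8.36%.

Initially, labor force = 23,269 + 912 = 24,181, so u = 912/24,181 = 3.77%.
After the change, unemployed and labor force both rise by 1,210 → E = 23,269, U = 2,122, labor force = 25,391.
New unemployment rate = 2,122 / 25,391 = 8.36%.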